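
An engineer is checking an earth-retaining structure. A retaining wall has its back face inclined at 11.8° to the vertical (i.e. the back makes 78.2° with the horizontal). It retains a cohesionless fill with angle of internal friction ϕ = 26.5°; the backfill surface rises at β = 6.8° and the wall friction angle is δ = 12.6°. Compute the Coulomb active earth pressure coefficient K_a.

0.487

K_a = sin²(α+φ) / [sin²α · sin(α−δ) · (1 + √{sin(φ+δ)sin(φ−β) / (sin(α−δ)sin(α+β))})²].
With α = 78.2°, φ = 26.5°, δ = 12.6°, β = 6.8°: K_a = 0.4868.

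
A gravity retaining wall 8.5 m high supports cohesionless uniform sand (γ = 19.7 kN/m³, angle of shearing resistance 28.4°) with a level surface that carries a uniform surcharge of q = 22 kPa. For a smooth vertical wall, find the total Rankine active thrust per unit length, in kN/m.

319 kN/m

K_a = tan²(45° − φ/2) = 0.3554.
Soil triangle: ½ K_a γ H² = 0.5×0.3554×19.7×8.5² = 252.9 kN/m.
Surcharge rectangle: K_a q H = 0.3554×22×8.5 = 66.45 kN/m.
Total = 252.9 + 66.45 = 319.3 kN/m.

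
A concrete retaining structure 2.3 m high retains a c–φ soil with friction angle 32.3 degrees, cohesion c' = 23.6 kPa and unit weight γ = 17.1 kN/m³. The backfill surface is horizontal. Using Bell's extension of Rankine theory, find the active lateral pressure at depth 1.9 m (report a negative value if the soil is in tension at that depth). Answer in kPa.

K_a = (1 − sin φ)/(1 + sin φ) = 0.3035.
σ_a = K_a γ z − 2c√K_a = 0.3035×17.1×1.9 − 2×23.6×0.5509 = -16.14 kPa.

-16.1 kPa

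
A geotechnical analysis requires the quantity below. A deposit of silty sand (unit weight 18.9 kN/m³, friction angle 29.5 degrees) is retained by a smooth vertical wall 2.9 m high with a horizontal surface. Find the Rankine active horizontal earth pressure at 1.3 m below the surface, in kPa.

K_a = (1 − sin φ)/(1 + sin φ) = 0.3401.
σ_h = K_a γ z = 0.3401 × 18.9 × 1.3 = 8.356 kPa.

8.36 kPa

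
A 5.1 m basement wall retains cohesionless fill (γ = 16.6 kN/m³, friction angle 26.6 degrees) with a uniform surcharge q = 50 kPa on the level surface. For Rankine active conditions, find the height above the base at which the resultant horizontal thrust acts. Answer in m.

K_a = 0.3814.
Triangular part P₁ = ½K_aγH² = 82.35 at H/3 = 1.700 m; rectangular part P₂ = K_a q H = 97.27 at H/2 = 2.550 m.
ȳ = (P₁·1.700 + P₂·2.550)/(P₁+P₂) = 2.160 m.

2.16 m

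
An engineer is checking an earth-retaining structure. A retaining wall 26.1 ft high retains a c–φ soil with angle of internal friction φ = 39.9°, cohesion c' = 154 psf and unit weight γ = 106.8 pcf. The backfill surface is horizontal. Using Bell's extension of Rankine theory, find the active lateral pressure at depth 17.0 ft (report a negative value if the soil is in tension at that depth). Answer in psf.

253 psf

K_a = (1 − sin φ)/(1 + sin φ) = 0.2184.
σ_a = K_a γ z − 2c√K_a = 0.2184×106.8×17.0 − 2×154×0.4674 = 252.6 psf.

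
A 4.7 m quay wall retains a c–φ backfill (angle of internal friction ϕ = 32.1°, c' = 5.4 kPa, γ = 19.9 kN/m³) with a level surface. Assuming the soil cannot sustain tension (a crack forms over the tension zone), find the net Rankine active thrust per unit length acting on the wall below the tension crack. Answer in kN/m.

42.1 kN/m

K_a = 0.3060; √K_a = 0.5532.
Tension-crack depth z_c = 2c/(γ√K_a) = 2×5.4/(19.9×0.5532) = 0.9811 m.
σ_a at base = K_a γ H − 2c√K_a = 0.3060×19.9×4.7 − 2×5.4×0.5532 = 22.65 kPa.
P_a = ½ × 22.65 × (H − z_c) = 0.5×22.65×3.719 = 42.11 kN/m.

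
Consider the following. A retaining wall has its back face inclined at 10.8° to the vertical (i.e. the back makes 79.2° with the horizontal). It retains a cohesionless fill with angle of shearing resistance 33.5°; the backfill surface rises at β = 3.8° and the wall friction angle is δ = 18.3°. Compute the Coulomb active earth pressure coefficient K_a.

K_a = sin²(α+φ) / [sin²α · sin(α−δ) · (1 + √{sin(φ+δ)sin(φ−β) / (sin(α−δ)sin(α+β))})²].
With α = 79.2°, φ = 33.5°, δ = 18.3°, β = 3.8°: K_a = 0.3619.

0.362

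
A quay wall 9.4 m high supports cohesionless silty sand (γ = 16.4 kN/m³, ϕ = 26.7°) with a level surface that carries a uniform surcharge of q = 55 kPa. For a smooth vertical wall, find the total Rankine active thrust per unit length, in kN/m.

K_a = tan²(45° − φ/2) = 0.3800.
Soil triangle: ½ K_a γ H² = 0.5×0.3800×16.4×9.4² = 275.3 kN/m.
Surcharge rectangle: K_a q H = 0.3800×55×9.4 = 196.4 kN/m.
Total = 275.3 + 196.4 = 471.7 kN/m.

472 kN/m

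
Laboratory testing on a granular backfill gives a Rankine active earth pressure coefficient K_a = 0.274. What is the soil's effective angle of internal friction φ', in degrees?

34.7°

K_a = tan²(45° − φ/2) ⇒ 45° − φ/2 = arctan(√0.274) = 27.63°.
φ = 2(45° − 27.63°) = 34.74°.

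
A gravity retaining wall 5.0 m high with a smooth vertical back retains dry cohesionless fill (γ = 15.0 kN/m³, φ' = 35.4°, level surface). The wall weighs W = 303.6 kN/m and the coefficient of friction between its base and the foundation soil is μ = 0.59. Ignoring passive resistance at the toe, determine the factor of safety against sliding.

K_a = tan²(45° − 35.4°/2) = 0.2664.
P_a = ½K_aγH² = 0.5×0.2664×15.0×5.0² = 49.95 kN/m, acting at H/3 = 1.667 m above the base.
FS_sliding = μW / P_a = 0.59×303.6 / 49.95 = 3.586.

3.59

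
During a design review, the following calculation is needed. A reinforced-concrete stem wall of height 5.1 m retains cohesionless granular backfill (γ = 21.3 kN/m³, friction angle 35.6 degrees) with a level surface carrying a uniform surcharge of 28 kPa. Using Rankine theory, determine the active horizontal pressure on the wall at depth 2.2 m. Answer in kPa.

K_a = (1 − sin φ)/(1 + sin φ) = 0.2641.
σ_v = γz + q = 21.3 × 2.2 + 28 = 74.86 kPa.
σ_h = K_a σ_v = 0.2641 × 74.86 = 19.77 kPa.

19.8 kPa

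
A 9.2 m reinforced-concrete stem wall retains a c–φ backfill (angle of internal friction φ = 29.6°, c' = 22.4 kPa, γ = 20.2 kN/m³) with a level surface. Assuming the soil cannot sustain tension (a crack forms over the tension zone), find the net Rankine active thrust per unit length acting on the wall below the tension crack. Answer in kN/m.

K_a = 0.3387; √K_a = 0.5820.
Tension-crack depth z_c = 2c/(γ√K_a) = 2×22.4/(20.2×0.5820) = 3.811 m.
σ_a at base = K_a γ H − 2c√K_a = 0.3387×20.2×9.2 − 2×22.4×0.5820 = 36.88 kPa.
P_a = ½ × 36.88 × (H − z_c) = 0.5×36.88×5.389 = 99.37 kN/m.

99.4 kN/m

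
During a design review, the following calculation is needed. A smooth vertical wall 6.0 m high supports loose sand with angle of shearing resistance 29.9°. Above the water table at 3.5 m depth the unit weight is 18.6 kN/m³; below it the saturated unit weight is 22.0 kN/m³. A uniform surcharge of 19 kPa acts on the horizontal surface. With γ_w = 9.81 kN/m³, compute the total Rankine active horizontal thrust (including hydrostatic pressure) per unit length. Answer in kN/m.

174 kN/m

K_a = tan²(45° − φ/2) = 0.3347.
γ' = 22.0 − 9.81 = 12.19 kN/m³. h₂ = H − d_w = 2.5 m.
σ'_h: at surface K_a·q = 6.359; at WT K_a(q+γd_w) = 28.15; at base K_a(q+γd_w+γ'h₂) = 38.35 kPa.
P₁ = ½(6.359+28.15)×3.5 = 60.38; P₂ = ½(28.15+38.35)×2.5 = 83.12; P_w = ½γ_w h₂² = 30.66.
Total = 60.38+83.12+30.66 = 174.2 kN/m.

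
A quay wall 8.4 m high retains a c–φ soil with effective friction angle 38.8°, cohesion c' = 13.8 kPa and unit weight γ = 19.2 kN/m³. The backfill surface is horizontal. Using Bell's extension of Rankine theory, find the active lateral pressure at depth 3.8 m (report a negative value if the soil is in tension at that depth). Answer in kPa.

K_a = (1 − sin φ)/(1 + sin φ) = 0.2296.
σ_a = K_a γ z − 2c√K_a = 0.2296×19.2×3.8 − 2×13.8×0.4791 = 3.525 kPa.

3.52 kPa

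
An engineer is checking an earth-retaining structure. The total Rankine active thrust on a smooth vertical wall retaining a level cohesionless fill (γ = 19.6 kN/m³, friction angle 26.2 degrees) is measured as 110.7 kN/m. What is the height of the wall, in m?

K_a = 0.3874. P_a = ½ K_a γ H² ⇒ H = √(2P_a/(K_a γ)).
H = √(2×110.7/(0.3874×19.6)) = 5.400 m.

5.40 m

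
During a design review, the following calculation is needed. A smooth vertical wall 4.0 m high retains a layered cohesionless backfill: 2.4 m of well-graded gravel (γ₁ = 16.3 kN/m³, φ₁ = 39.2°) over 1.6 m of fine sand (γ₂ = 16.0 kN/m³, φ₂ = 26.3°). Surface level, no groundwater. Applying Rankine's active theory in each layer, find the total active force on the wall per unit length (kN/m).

K_a1 = tan²(45°−39.2°/2) = 0.2255; K_a2 = tan²(45°−26.3°/2) = 0.3859.
Layer 1: σ at base = K_a1 γ₁ h₁ = 8.820 kPa; P₁ = ½×8.820×2.4 = 10.58.
Layer 2: σ_v at top = γ₁h₁ = 39.12; σ_h top = K_a2×39.12 = 15.10; σ_h base = K_a2×(39.12+16.0×1.6) = 24.98.
P₂ = ½(15.10+24.98)×1.6 = 32.06. Total P_a = 10.58+32.06 = 42.64 kN/m.

42.6 kN/m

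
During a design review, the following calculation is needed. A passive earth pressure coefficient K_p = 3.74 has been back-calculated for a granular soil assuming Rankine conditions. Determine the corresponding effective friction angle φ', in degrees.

35.3°

K_p = (1+sin φ)/(1−sin φ) ⇒ sin φ = (K_p − 1)/(K_p + 1) = 0.5781.
φ = arcsin(0.5781) = 35.31°.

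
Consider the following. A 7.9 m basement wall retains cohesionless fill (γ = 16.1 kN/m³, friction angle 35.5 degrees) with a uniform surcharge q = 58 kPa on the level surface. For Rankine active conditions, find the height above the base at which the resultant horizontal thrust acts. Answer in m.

K_a = 0.2653.
Triangular part P₁ = ½K_aγH² = 133.3 at H/3 = 2.633 m; rectangular part P₂ = K_a q H = 121.5 at H/2 = 3.950 m.
ȳ = (P₁·2.633 + P₂·3.950)/(P₁+P₂) = 3.261 m.

3.26 m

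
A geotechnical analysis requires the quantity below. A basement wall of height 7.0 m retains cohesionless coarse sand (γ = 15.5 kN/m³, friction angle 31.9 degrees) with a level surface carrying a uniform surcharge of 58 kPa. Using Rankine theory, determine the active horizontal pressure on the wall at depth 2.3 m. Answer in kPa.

28.9 kPa

K_a = (1 − sin φ)/(1 + sin φ) = 0.3085.
σ_v = γz + q = 15.5 × 2.3 + 58 = 93.65 kPa.
σ_h = K_a σ_v = 0.3085 × 93.65 = 28.89 kPa.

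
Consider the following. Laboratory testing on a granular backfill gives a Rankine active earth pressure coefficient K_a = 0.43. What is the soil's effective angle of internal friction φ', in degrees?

K_a = tan²(45° − φ/2) ⇒ 45° − φ/2 = arctan(√0.43) = 33.25°.
φ = 2(45° − 33.25°) = 23.49°.

23.5°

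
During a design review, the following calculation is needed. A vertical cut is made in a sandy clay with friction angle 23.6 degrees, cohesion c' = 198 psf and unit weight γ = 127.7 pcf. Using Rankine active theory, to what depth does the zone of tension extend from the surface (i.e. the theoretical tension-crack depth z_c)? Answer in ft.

K_a = tan²(45° − 23.6°/2) = 0.4282; √K_a = 0.6544.
The active pressure is zero where K_a γ z = 2c√K_a, so z_c = 2c/(γ√K_a) = 2×198/(127.7×0.6544) = 4.739 ft.

4.74 ft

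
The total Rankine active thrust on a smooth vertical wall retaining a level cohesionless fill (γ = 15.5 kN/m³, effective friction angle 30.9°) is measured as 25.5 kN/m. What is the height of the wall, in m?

K_a = 0.3214. P_a = ½ K_a γ H² ⇒ H = √(2P_a/(K_a γ)).
H = √(2×25.5/(0.3214×15.5)) = 3.200 m.

3.20 m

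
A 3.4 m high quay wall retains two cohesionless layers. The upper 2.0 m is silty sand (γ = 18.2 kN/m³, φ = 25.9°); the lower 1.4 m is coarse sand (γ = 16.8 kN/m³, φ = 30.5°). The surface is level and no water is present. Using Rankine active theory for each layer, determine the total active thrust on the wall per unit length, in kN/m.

K_a1 = tan²(45°−25.9°/2) = 0.3920; K_a2 = tan²(45°−30.5°/2) = 0.3267.
Layer 1: σ at base = K_a1 γ₁ h₁ = 14.27 kPa; P₁ = ½×14.27×2.0 = 14.27.
Layer 2: σ_v at top = γ₁h₁ = 36.40; σ_h top = K_a2×36.40 = 11.89; σ_h base = K_a2×(36.40+16.8×1.4) = 19.57.
P₂ = ½(11.89+19.57)×1.4 = 22.03. Total P_a = 14.27+22.03 = 36.29 kN/m.

36.3 kN/m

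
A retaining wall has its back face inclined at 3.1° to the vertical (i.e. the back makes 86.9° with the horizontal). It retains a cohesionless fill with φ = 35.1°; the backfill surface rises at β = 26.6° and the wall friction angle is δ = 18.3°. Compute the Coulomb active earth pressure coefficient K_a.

0.411

K_a = sin²(α+φ) / [sin²α · sin(α−δ) · (1 + √{sin(φ+δ)sin(φ−β) / (sin(α−δ)sin(α+β))})²].
With α = 86.9°, φ = 35.1°, δ = 18.3°, β = 26.6°: K_a = 0.4111.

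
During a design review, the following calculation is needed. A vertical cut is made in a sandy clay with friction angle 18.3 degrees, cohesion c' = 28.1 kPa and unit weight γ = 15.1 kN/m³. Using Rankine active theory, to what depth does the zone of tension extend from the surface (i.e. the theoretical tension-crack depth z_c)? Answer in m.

K_a = tan²(45° − 18.3°/2) = 0.5221; √K_a = 0.7226.
The active pressure is zero where K_a γ z = 2c√K_a, so z_c = 2c/(γ√K_a) = 2×28.1/(15.1×0.7226) = 5.151 m.

5.15 m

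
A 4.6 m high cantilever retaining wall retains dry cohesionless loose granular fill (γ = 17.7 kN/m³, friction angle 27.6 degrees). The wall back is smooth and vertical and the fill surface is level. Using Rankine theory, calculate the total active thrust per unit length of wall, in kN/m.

68.7 kN/m

K_a = tan²(45° − φ/2) = 0.3668.
P_a = ½ K_a γ H² = 0.5 × 0.3668 × 17.7 × 4.6² = 68.68 kN/m.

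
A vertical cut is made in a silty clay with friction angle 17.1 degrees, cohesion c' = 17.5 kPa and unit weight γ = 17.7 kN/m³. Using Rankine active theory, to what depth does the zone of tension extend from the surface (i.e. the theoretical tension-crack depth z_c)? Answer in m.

K_a = tan²(45° − 17.1°/2) = 0.5455; √K_a = 0.7386.
The active pressure is zero where K_a γ z = 2c√K_a, so z_c = 2c/(γ√K_a) = 2×17.5/(17.7×0.7386) = 2.677 m.

2.68 m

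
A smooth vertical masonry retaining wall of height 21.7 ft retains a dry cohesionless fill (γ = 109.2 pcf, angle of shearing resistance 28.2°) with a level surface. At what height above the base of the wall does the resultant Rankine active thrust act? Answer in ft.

K_a = 0.3582.
The pressure distribution is triangular, so the resultant acts at H/3 above the base = 21.7/3 = 7.233 ft.

7.23 ft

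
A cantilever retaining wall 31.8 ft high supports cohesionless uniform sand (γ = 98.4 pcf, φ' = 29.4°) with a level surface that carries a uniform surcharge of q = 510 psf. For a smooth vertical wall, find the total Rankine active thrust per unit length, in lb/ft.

K_a = tan²(45° − φ/2) = 0.3415.
Soil triangle: ½ K_a γ H² = 0.5×0.3415×98.4×31.8² = 16990 lb/ft.
Surcharge rectangle: K_a q H = 0.3415×510×31.8 = 5538 lb/ft.
Total = 16990 + 5538 = 22530 lb/ft.

22500 lb/ft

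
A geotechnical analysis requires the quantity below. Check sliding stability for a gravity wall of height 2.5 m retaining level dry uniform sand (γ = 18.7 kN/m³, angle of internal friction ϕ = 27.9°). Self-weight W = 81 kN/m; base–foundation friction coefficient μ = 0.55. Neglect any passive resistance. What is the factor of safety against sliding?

2.10

K_a = tan²(45° − 27.9°/2) = 0.3625.
P_a = ½K_aγH² = 0.5×0.3625×18.7×2.5² = 21.18 kN/m, acting at H/3 = 0.8333 m above the base.
FS_sliding = μW / P_a = 0.55×81 / 21.18 = 2.103.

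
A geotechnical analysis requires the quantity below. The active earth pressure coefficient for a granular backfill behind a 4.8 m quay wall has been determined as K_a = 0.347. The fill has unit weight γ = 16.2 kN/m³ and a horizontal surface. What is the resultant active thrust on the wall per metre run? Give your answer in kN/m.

P = ½ K_a γ H² = 0.5 × 0.347 × 16.2 × 4.8² = 64.76 kN/m.

64.8 kN/m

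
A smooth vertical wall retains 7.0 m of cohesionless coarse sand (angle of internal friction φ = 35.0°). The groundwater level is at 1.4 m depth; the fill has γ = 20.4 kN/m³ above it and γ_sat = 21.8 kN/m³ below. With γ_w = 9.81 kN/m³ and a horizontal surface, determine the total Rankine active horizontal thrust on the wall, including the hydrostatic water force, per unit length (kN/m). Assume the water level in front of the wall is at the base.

K_a = tan²(45° − φ/2) = 0.2710.
γ' = 21.8 − 9.81 = 11.99 kN/m³. Depth below WT = 5.6 m.
σ'_h at WT = K_a γ d_w = 7.739 kPa; at base = 7.739 + K_a γ' × 5.6 = 25.93 kPa.
P₁ (0–1.4 m) = ½×7.739×1.4 = 5.418. P₂ (1.4–7.0 m) = ½(7.739+25.93)×5.6 = 94.29.
P_w = ½ γ_w h₂² = 0.5×9.81×5.6² = 153.8. Total = 5.418+94.29+153.8 = 253.5 kN/m.

254 kN/m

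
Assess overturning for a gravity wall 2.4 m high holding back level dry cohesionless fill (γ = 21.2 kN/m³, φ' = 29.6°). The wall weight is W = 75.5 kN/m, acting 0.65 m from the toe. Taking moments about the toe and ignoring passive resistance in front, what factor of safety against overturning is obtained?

2.97

K_a = tan²(45° − 29.6°/2) = 0.3387.
P_a = ½K_aγH² = 0.5×0.3387×21.2×2.4² = 20.68 kN/m, acting at H/3 = 0.8000 m above the base.
Overturning moment M_o = P_a × H/3 = 20.68 × 0.8000 = 16.55.
Resisting moment M_r = W × 0.65 = 75.5 × 0.65 = 49.08.
FS_overturning = M_r/M_o = 49.08/16.55 = 2.966.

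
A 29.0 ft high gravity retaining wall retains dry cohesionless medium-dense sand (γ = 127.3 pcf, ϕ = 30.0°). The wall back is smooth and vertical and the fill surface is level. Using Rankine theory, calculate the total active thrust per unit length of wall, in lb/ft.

K_a = tan²(45° − φ/2) = 0.3333.
P_a = ½ K_a γ H² = 0.5 × 0.3333 × 127.3 × 29.0² = 17840 lb/ft.

17800 lb/ft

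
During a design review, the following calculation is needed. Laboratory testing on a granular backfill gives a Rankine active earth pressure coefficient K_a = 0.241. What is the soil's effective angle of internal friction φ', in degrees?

37.7°

K_a = tan²(45° − φ/2) ⇒ 45° − φ/2 = arctan(√0.241) = 26.15°.
φ = 2(45° − 26.15°) = 37.71°.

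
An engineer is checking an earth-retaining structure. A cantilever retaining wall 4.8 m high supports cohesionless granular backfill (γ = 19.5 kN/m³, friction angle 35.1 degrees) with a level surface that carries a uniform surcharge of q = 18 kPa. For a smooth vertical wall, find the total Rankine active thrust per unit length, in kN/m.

83.9 kN/m

K_a = tan²(45° − φ/2) = 0.2698.
Soil triangle: ½ K_a γ H² = 0.5×0.2698×19.5×4.8² = 60.62 kN/m.
Surcharge rectangle: K_a q H = 0.2698×18×4.8 = 23.31 kN/m.
Total = 60.62 + 23.31 = 83.93 kN/m.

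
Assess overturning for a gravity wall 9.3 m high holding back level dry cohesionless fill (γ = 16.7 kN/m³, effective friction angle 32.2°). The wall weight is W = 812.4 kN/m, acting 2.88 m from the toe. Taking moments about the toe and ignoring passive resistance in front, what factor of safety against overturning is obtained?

K_a = tan²(45° − 32.2°/2) = 0.3047.
P_a = ½K_aγH² = 0.5×0.3047×16.7×9.3² = 220.1 kN/m, acting at H/3 = 3.100 m above the base.
Overturning moment M_o = P_a × H/3 = 220.1 × 3.100 = 682.2.
Resisting moment M_r = W × 2.88 = 812.4 × 2.88 = 2340.
FS_overturning = M_r/M_o = 2340/682.2 = 3.429.

3.43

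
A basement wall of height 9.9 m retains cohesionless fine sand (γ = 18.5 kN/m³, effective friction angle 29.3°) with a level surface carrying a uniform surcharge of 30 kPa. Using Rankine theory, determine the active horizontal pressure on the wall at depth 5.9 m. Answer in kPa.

K_a = (1 − sin φ)/(1 + sin φ) = 0.3428.
σ_v = γz + q = 18.5 × 5.9 + 30 = 139.2 kPa.
σ_h = K_a σ_v = 0.3428 × 139.2 = 47.71 kPa.

47.7 kPa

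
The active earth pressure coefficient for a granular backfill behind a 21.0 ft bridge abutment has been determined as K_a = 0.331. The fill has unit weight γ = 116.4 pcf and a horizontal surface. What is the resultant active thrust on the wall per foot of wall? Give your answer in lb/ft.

P = ½ K_a γ H² = 0.5 × 0.331 × 116.4 × 21.0² = 8496 lb/ft.

8500 lb/ft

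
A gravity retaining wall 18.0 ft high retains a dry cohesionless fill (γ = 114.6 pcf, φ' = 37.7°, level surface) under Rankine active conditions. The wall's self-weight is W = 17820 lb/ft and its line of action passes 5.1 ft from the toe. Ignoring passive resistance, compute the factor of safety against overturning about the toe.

3.38

K_a = tan²(45° − 37.7°/2) = 0.2411.
P_a = ½K_aγH² = 0.5×0.2411×114.6×18.0² = 4475 lb/ft, acting at H/3 = 6.000 ft above the base.
Overturning moment M_o = P_a × H/3 = 4475 × 6.000 = 26850.
Resisting moment M_r = W × 5.1 = 17820 × 5.1 = 90880.
FS_overturning = M_r/M_o = 90880/26850 = 3.385.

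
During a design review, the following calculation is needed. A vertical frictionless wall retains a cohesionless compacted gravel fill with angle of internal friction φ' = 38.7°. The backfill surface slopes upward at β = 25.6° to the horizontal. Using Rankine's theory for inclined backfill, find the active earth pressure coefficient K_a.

0.300

K_a = cos β · (cos β − √(cos²β − cos²φ)) / (cos β + √(cos²β − cos²φ)).
cos β = 0.9018, cos φ = 0.7804, √(cos²β − cos²φ) = 0.4519.
K_a = 0.9018 × (0.9018 − 0.4519)/(0.9018 + 0.4519) = 0.2997.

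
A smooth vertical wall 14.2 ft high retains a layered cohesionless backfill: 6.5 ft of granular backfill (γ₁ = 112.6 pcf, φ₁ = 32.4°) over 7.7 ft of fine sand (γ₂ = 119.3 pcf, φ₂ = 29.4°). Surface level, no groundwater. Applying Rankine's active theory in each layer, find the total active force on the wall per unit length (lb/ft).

3850 lb/ft

K_a1 = tan²(45°−32.4°/2) = 0.3022; K_a2 = tan²(45°−29.4°/2) = 0.3415.
Layer 1: σ at base = K_a1 γ₁ h₁ = 221.2 psf; P₁ = ½×221.2×6.5 = 718.9.
Layer 2: σ_v at top = γ₁h₁ = 731.9; σ_h top = K_a2×731.9 = 249.9; σ_h base = K_a2×(731.9+119.3×7.7) = 563.6.
P₂ = ½(249.9+563.6)×7.7 = 3132. Total P_a = 718.9+3132 = 3851 lb/ft.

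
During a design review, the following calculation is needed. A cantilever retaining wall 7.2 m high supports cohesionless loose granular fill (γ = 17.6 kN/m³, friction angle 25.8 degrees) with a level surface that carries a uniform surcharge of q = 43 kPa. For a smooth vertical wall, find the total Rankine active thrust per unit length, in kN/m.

301 kN/m

K_a = tan²(45° − φ/2) = 0.3935.
Soil triangle: ½ K_a γ H² = 0.5×0.3935×17.6×7.2² = 179.5 kN/m.
Surcharge rectangle: K_a q H = 0.3935×43×7.2 = 121.8 kN/m.
Total = 179.5 + 121.8 = 301.3 kN/m.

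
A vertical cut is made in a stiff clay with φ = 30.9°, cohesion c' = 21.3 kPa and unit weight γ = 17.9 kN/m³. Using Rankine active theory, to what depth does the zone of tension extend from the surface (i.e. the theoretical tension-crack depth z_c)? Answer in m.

4.20 m

K_a = tan²(45° − 30.9°/2) = 0.3214; √K_a = 0.5669.
The active pressure is zero where K_a γ z = 2c√K_a, so z_c = 2c/(γ√K_a) = 2×21.3/(17.9×0.5669) = 4.198 m.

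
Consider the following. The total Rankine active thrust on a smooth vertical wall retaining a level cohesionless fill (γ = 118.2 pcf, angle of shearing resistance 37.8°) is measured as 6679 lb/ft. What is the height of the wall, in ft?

21.7 ft

K_a = 0.2400. P_a = ½ K_a γ H² ⇒ H = √(2P_a/(K_a γ)).
H = √(2×6679/(0.2400×118.2)) = 21.70 ft.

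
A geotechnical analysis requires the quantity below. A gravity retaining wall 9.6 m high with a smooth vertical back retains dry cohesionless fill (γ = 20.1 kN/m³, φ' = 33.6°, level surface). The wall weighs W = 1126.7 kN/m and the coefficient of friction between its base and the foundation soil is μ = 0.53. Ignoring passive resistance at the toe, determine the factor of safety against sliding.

K_a = tan²(45° − 33.6°/2) = 0.2875.
P_a = ½K_aγH² = 0.5×0.2875×20.1×9.6² = 266.3 kN/m, acting at H/3 = 3.200 m above the base.
FS_sliding = μW / P_a = 0.53×1126.7 / 266.3 = 2.242.

2.24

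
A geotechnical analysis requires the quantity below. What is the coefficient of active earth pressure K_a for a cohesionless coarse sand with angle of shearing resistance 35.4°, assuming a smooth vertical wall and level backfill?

0.266

K_a = (1 − sin φ)/(1 + sin φ) = (1 − sin 35.4°)/(1 + sin 35.4°) = 0.2664.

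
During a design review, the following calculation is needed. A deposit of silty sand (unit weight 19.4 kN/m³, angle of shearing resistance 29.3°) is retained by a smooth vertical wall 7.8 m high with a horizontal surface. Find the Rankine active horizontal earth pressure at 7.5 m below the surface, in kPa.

K_a = (1 − sin φ)/(1 + sin φ) = 0.3428.
σ_h = K_a γ z = 0.3428 × 19.4 × 7.5 = 49.88 kPa.

49.9 kPa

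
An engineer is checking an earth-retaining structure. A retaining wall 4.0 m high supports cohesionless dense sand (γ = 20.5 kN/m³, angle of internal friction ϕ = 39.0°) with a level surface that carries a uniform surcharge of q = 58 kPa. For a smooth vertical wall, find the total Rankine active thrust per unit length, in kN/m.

K_a = tan²(45° − φ/2) = 0.2275.
Soil triangle: ½ K_a γ H² = 0.5×0.2275×20.5×4.0² = 37.31 kN/m.
Surcharge rectangle: K_a q H = 0.2275×58×4.0 = 52.78 kN/m.
Total = 37.31 + 52.78 = 90.09 kN/m.

90.1 kN/m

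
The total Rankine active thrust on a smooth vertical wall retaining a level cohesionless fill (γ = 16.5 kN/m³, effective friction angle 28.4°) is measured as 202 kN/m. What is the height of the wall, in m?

K_a = 0.3554. P_a = ½ K_a γ H² ⇒ H = √(2P_a/(K_a γ)).
H = √(2×202/(0.3554×16.5)) = 8.301 m.

8.30 m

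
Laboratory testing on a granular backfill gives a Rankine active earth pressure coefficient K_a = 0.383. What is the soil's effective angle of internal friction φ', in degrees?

26.5°

K_a = tan²(45° − φ/2) ⇒ 45° − φ/2 = arctan(√0.383) = 31.75°.
φ = 2(45° − 31.75°) = 26.50°.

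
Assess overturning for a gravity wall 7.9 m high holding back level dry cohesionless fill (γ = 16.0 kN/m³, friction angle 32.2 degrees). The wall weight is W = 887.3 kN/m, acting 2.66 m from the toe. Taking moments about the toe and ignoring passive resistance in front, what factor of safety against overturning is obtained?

K_a = tan²(45° − 32.2°/2) = 0.3047.
P_a = ½K_aγH² = 0.5×0.3047×16.0×7.9² = 152.1 kN/m, acting at H/3 = 2.633 m above the base.
Overturning moment M_o = P_a × H/3 = 152.1 × 2.633 = 400.7.
Resisting moment M_r = W × 2.66 = 887.3 × 2.66 = 2360.
FS_overturning = M_r/M_o = 2360/400.7 = 5.891.

5.89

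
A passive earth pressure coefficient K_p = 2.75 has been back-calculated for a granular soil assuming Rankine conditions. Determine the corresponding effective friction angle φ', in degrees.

27.8°

K_p = (1+sin φ)/(1−sin φ) ⇒ sin φ = (K_p − 1)/(K_p + 1) = 0.4667.
φ = arcsin(0.4667) = 27.82°.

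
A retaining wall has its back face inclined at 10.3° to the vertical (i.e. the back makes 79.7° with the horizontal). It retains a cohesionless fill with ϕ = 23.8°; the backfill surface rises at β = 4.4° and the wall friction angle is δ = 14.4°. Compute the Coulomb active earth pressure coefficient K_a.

K_a = sin²(α+φ) / [sin²α · sin(α−δ) · (1 + √{sin(φ+δ)sin(φ−β) / (sin(α−δ)sin(α+β))})²].
With α = 79.7°, φ = 23.8°, δ = 14.4°, β = 4.4°: K_a = 0.4930.

0.493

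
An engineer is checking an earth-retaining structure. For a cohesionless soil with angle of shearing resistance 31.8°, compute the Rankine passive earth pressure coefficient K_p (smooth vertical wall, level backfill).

K_p = (1 + sin φ)/(1 − sin φ) = tan²(45° + 31.8°/2) = 3.228.

3.23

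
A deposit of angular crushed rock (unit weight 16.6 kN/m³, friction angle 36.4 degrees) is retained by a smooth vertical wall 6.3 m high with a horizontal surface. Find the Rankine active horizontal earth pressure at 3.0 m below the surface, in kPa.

K_a = (1 − sin φ)/(1 + sin φ) = 0.2552.
σ_h = K_a γ z = 0.2552 × 16.6 × 3.0 = 12.71 kPa.

12.7 kPa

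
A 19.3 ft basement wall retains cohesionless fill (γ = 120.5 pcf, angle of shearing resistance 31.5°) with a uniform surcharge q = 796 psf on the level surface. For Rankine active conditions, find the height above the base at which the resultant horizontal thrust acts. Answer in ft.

K_a = 0.3136.
Triangular part P₁ = ½K_aγH² = 7039 at H/3 = 6.433 ft; rectangular part P₂ = K_a q H = 4818 at H/2 = 9.650 ft.
ȳ = (P₁·6.433 + P₂·9.650)/(P₁+P₂) = 7.740 ft.

7.74 ft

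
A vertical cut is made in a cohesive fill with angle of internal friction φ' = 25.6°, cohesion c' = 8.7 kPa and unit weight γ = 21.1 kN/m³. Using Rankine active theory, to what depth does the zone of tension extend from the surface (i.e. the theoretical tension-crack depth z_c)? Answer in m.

1.31 m

K_a = tan²(45° − 25.6°/2) = 0.3966; √K_a = 0.6297.
The active pressure is zero where K_a γ z = 2c√K_a, so z_c = 2c/(γ√K_a) = 2×8.7/(21.1×0.6297) = 1.310 m.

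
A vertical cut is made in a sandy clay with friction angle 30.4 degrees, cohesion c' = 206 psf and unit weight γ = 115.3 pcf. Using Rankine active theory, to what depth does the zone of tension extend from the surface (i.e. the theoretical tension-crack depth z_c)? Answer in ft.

K_a = tan²(45° − 30.4°/2) = 0.3280; √K_a = 0.5727.
The active pressure is zero where K_a γ z = 2c√K_a, so z_c = 2c/(γ√K_a) = 2×206/(115.3×0.5727) = 6.239 ft.

6.24 ft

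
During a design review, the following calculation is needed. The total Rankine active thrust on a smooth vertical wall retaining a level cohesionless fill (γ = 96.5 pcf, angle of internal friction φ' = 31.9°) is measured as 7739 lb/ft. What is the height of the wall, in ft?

22.8 ft

K_a = 0.3085. P_a = ½ K_a γ H² ⇒ H = √(2P_a/(K_a γ)).
H = √(2×7739/(0.3085×96.5)) = 22.80 ft.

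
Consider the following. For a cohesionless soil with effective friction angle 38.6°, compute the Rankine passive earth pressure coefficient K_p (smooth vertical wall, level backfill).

4.32

K_p = (1 + sin φ)/(1 − sin φ) = tan²(45° + 38.6°/2) = 4.317.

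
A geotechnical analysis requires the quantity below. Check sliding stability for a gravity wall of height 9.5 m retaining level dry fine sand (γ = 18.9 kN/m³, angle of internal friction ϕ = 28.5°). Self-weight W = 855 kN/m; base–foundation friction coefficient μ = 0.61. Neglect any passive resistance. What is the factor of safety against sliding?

1.73

K_a = tan²(45° − 28.5°/2) = 0.3540.
P_a = ½K_aγH² = 0.5×0.3540×18.9×9.5² = 301.9 kN/m, acting at H/3 = 3.167 m above the base.
FS_sliding = μW / P_a = 0.61×855 / 301.9 = 1.728.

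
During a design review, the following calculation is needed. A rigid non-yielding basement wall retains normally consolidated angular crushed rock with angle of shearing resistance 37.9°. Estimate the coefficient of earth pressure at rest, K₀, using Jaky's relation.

K₀ = 1 − sin φ' = 1 − sin 37.9° = 0.3857.

0.386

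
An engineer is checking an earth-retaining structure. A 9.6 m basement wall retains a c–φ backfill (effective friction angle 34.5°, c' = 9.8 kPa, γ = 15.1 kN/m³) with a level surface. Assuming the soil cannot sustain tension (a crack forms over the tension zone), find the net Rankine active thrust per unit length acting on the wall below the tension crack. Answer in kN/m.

106 kN/m

K_a = 0.2768; √K_a = 0.5261.
Tension-crack depth z_c = 2c/(γ√K_a) = 2×9.8/(15.1×0.5261) = 2.467 m.
σ_a at base = K_a γ H − 2c√K_a = 0.2768×15.1×9.6 − 2×9.8×0.5261 = 29.81 kPa.
P_a = ½ × 29.81 × (H − z_c) = 0.5×29.81×7.133 = 106.3 kN/m.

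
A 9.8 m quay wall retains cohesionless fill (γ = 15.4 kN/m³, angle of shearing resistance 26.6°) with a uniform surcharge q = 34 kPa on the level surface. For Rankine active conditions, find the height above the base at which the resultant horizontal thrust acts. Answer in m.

3.77 m

K_a = 0.3814.
Triangular part P₁ = ½K_aγH² = 282.1 at H/3 = 3.267 m; rectangular part P₂ = K_a q H = 127.1 at H/2 = 4.900 m.
ȳ = (P₁·3.267 + P₂·4.900)/(P₁+P₂) = 3.774 m.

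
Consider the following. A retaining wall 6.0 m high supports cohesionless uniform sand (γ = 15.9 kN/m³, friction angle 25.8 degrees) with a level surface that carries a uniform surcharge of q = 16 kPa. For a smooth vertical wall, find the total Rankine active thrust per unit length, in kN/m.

K_a = tan²(45° − φ/2) = 0.3935.
Soil triangle: ½ K_a γ H² = 0.5×0.3935×15.9×6.0² = 112.6 kN/m.
Surcharge rectangle: K_a q H = 0.3935×16×6.0 = 37.78 kN/m.
Total = 112.6 + 37.78 = 150.4 kN/m.

150 kN/m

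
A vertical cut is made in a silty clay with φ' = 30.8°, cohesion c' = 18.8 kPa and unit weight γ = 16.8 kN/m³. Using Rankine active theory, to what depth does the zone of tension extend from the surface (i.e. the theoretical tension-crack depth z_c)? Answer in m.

3.94 m

K_a = tan²(45° − 30.8°/2) = 0.3227; √K_a = 0.5681.
The active pressure is zero where K_a γ z = 2c√K_a, so z_c = 2c/(γ√K_a) = 2×18.8/(16.8×0.5681) = 3.940 m.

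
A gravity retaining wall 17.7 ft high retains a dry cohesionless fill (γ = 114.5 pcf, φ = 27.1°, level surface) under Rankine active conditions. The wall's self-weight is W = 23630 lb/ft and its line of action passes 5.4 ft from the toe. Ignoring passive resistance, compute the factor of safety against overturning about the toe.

K_a = tan²(45° − 27.1°/2) = 0.3741.
P_a = ½K_aγH² = 0.5×0.3741×114.5×17.7² = 6709 lb/ft, acting at H/3 = 5.900 ft above the base.
Overturning moment M_o = P_a × H/3 = 6709 × 5.900 = 39580.
Resisting moment M_r = W × 5.4 = 23630 × 5.4 = 127600.
FS_overturning = M_r/M_o = 127600/39580 = 3.224.

3.22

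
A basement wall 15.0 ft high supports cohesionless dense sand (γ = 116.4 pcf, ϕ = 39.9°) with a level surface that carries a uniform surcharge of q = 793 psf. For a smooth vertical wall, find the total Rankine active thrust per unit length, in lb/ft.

5460 lb/ft

K_a = tan²(45° − φ/2) = 0.2184.
Soil triangle: ½ K_a γ H² = 0.5×0.2184×116.4×15.0² = 2860 lb/ft.
Surcharge rectangle: K_a q H = 0.2184×793×15.0 = 2598 lb/ft.
Total = 2860 + 2598 = 5459 lb/ft.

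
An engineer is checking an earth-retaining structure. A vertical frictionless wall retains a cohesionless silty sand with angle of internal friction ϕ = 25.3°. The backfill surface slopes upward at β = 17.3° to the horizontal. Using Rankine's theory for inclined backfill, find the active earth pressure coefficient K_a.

0.490

K_a = cos β · (cos β − √(cos²β − cos²φ)) / (cos β + √(cos²β − cos²φ)).
cos β = 0.9548, cos φ = 0.9041, √(cos²β − cos²φ) = 0.3069.
K_a = 0.9548 × (0.9548 − 0.3069)/(0.9548 + 0.3069) = 0.4902.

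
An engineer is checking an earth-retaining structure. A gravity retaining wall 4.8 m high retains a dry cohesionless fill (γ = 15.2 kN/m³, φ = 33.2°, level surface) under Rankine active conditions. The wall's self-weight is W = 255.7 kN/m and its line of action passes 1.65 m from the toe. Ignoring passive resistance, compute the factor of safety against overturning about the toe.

5.15

K_a = tan²(45° − 33.2°/2) = 0.2924.
P_a = ½K_aγH² = 0.5×0.2924×15.2×4.8² = 51.19 kN/m, acting at H/3 = 1.600 m above the base.
Overturning moment M_o = P_a × H/3 = 51.19 × 1.600 = 81.91.
Resisting moment M_r = W × 1.65 = 255.7 × 1.65 = 421.9.
FS_overturning = M_r/M_o = 421.9/81.91 = 5.151.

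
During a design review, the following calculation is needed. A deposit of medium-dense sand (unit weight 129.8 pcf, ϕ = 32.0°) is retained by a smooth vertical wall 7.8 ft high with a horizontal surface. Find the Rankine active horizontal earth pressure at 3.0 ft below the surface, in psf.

K_a = (1 − sin φ)/(1 + sin φ) = 0.3073.
σ_h = K_a γ z = 0.3073 × 129.8 × 3.0 = 119.6 psf.

120 psf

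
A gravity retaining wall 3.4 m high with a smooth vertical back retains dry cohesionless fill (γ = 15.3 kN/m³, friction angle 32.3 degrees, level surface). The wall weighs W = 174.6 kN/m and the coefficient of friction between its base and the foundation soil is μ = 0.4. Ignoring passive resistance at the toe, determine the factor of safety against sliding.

2.60

K_a = tan²(45° − 32.3°/2) = 0.3035.
P_a = ½K_aγH² = 0.5×0.3035×15.3×3.4² = 26.84 kN/m, acting at H/3 = 1.133 m above the base.
FS_sliding = μW / P_a = 0.4×174.6 / 26.84 = 2.602.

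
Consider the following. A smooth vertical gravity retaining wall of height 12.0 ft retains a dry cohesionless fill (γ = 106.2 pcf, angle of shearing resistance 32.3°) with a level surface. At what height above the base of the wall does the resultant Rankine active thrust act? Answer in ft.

4.00 ft

K_a = 0.3035.
The pressure distribution is triangular, so the resultant acts at H/3 above the base = 12.0/3 = 4.000 ft.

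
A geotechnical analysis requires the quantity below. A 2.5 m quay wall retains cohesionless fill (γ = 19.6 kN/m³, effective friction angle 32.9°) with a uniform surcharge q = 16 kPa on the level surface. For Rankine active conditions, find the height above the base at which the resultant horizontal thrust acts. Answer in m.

K_a = 0.2960.
Triangular part P₁ = ½K_aγH² = 18.13 at H/3 = 0.8333 m; rectangular part P₂ = K_a q H = 11.84 at H/2 = 1.250 m.
ȳ = (P₁·0.8333 + P₂·1.250)/(P₁+P₂) = 0.9979 m.

0.998 m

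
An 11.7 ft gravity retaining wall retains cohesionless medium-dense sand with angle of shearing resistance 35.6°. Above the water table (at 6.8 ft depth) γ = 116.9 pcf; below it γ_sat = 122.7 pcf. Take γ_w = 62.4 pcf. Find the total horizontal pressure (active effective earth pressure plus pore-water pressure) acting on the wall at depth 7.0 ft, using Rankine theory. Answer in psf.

226 psf

K_a = (1 − sin φ)/(1 + sin φ) = 0.2641.
γ' = 122.7 − 62.4 = 60.30 pcf.
Effective vertical stress at 7.0 ft: σ'_v = 116.9×6.8 + 60.30×0.200 = 807.0 psf.
σ'_h = K_a σ'_v = 0.2641 × 807.0 = 213.1 psf; u = γ_w × 0.200 = 12.48 psf.
Total σ_h = 213.1 + 12.48 = 225.6 psf.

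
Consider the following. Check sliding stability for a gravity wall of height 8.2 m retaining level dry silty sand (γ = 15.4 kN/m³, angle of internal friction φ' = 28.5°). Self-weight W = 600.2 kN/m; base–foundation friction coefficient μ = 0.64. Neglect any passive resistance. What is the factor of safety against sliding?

K_a = tan²(45° − 28.5°/2) = 0.3540.
P_a = ½K_aγH² = 0.5×0.3540×15.4×8.2² = 183.3 kN/m, acting at H/3 = 2.733 m above the base.
FS_sliding = μW / P_a = 0.64×600.2 / 183.3 = 2.096.

2.10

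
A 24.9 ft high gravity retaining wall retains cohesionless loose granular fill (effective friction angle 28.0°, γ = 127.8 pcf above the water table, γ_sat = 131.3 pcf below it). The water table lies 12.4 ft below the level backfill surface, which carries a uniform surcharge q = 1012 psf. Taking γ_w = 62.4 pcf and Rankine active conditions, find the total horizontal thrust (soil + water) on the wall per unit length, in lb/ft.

26600 lb/ft

K_a = tan²(45° − φ/2) = 0.3610.
γ' = 131.3 − 62.4 = 68.90 pcf. h₂ = H − d_w = 12.5 ft.
σ'_h: at surface K_a·q = 365.4; at WT K_a(q+γd_w) = 937.5; at base K_a(q+γd_w+γ'h₂) = 1248 psf.
P₁ = ½(365.4+937.5)×12.4 = 8078; P₂ = ½(937.5+1248)×12.5 = 13660; P_w = ½γ_w h₂² = 4875.
Total = 8078+13660+4875 = 26610 lb/ft.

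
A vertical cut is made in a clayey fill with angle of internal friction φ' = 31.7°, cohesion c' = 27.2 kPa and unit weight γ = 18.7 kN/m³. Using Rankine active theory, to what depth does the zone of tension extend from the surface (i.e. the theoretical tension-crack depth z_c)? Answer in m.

K_a = tan²(45° − 31.7°/2) = 0.3111; √K_a = 0.5577.
The active pressure is zero where K_a γ z = 2c√K_a, so z_c = 2c/(γ√K_a) = 2×27.2/(18.7×0.5577) = 5.216 m.

5.22 m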